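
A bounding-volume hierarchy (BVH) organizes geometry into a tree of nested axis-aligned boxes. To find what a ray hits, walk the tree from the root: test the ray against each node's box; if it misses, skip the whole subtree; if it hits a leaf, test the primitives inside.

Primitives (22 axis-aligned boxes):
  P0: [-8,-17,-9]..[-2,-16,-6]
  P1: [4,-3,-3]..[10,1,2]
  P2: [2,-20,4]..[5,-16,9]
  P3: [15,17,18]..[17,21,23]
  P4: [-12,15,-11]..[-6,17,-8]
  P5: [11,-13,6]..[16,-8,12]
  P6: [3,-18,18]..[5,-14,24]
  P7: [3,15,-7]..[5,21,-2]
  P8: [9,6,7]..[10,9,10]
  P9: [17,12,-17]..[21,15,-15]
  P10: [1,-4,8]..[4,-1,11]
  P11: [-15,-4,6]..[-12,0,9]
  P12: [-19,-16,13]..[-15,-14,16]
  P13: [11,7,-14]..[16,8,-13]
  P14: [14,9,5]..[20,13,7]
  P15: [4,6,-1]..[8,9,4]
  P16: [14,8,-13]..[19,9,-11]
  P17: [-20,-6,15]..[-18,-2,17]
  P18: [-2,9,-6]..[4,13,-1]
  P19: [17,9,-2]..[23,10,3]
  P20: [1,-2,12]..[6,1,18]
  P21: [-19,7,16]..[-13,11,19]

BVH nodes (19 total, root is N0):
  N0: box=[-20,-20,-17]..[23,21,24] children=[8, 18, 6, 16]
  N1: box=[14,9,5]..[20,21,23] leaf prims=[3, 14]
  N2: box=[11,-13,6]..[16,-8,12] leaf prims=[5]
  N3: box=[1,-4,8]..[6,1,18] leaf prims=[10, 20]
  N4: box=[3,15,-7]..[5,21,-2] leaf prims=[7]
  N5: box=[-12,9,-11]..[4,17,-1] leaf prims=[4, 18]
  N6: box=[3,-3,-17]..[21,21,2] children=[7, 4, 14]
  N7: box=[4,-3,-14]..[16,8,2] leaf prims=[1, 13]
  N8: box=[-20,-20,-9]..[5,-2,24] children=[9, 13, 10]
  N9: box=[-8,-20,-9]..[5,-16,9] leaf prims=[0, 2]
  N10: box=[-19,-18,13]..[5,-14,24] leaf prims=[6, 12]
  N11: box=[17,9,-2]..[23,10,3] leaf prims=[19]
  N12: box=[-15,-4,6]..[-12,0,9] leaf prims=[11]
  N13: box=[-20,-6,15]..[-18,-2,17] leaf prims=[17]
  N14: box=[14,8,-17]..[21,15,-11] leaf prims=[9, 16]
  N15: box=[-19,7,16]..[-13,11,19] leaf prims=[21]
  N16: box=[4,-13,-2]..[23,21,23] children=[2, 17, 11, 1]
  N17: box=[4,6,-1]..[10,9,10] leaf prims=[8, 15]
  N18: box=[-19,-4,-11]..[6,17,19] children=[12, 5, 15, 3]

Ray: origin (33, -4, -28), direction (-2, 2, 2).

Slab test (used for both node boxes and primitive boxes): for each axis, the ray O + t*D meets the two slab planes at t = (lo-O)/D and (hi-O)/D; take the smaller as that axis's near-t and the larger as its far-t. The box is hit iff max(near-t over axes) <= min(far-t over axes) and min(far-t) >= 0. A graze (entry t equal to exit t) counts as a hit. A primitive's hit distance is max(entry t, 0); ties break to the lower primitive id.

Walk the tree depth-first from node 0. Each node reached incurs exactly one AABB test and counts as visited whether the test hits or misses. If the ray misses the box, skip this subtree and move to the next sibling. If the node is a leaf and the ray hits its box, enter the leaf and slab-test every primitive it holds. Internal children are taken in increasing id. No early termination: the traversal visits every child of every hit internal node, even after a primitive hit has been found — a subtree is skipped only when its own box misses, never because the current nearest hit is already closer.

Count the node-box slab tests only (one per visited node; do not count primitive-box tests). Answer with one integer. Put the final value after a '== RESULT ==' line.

Trace the traversal:
N0 x:[5,53/2] y:[-8,25/2] z:[11/2,26] -> hit [11/2,25/2], descend [6, 8, 16, 18]
  N6 x:[6,15] y:[1/2,25/2] z:[11/2,15] -> hit [6,25/2], descend [4, 7, 14]
    N4 x:[14,15] y:[19/2,25/2] z:[21/2,13] -> miss, prune
    N7 x:[17/2,29/2] y:[1/2,6] z:[7,15] -> miss, prune
    N14 x:[6,19/2] y:[6,19/2] z:[11/2,17/2] -> hit [6,17/2] leaf, test {P9(miss), P16(miss)}
  N8 x:[14,53/2] y:[-8,1] z:[19/2,26] -> miss, prune
  N16 x:[5,29/2] y:[-9/2,25/2] z:[13,51/2] -> miss, prune
  N18 x:[27/2,26] y:[0,21/2] z:[17/2,47/2] -> miss, prune

8 AABB tests over nodes [0, 6, 4, 7, 14, 8, 16, 18]; 1 leaf entered; closest miss.

== RESULT ==
8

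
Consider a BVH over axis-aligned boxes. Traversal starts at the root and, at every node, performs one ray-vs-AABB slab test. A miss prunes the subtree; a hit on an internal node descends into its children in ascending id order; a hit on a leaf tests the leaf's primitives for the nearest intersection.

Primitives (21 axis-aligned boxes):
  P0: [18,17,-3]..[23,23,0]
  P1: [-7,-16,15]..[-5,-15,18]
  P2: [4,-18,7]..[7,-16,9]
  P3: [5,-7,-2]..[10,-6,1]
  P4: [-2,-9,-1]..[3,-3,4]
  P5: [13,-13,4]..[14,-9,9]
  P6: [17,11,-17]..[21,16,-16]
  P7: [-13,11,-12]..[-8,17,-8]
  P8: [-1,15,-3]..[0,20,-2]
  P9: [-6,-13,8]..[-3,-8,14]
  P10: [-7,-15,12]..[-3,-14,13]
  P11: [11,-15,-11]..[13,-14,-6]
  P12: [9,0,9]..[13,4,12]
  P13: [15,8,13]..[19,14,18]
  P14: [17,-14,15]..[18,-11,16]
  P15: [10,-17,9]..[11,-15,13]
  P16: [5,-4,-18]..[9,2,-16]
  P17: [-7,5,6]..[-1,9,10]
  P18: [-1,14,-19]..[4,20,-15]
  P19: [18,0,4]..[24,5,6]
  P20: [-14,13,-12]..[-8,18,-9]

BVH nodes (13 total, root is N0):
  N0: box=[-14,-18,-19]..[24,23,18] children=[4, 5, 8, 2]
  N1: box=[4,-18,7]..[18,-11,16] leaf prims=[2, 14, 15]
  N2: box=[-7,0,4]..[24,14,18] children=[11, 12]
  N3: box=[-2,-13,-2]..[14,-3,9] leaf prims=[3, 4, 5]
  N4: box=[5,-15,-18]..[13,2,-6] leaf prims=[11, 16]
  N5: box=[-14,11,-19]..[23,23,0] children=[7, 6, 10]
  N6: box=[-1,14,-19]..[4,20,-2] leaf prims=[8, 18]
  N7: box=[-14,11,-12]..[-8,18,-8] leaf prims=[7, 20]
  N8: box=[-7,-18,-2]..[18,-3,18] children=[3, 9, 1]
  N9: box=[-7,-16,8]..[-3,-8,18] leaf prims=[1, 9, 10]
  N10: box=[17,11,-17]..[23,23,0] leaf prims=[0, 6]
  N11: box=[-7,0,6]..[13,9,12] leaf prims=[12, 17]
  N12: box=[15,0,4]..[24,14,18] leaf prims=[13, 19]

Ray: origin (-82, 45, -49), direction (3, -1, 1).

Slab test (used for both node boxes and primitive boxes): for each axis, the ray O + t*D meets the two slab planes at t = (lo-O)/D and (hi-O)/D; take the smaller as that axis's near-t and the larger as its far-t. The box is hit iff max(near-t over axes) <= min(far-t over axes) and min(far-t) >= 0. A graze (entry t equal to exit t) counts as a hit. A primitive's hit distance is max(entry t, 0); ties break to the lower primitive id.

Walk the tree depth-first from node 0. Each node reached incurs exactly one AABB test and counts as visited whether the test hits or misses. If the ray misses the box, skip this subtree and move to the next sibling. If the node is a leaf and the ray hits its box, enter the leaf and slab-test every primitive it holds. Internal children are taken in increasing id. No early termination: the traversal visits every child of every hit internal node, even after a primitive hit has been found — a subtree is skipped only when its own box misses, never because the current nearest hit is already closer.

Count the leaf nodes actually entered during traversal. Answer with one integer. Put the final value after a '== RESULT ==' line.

Trace the traversal:
N0 x:[68/3,106/3] y:[22,63] z:[30,67] -> hit [30,106/3], descend [2, 4, 5, 8]
  N2 x:[25,106/3] y:[31,45] z:[53,67] -> miss, prune
  N4 x:[29,95/3] y:[43,60] z:[31,43] -> miss, prune
  N5 x:[68/3,35] y:[22,34] z:[30,49] -> hit [30,34], descend [6, 7, 10]
    N6 x:[27,86/3] y:[25,31] z:[30,47] -> miss, prune
    N7 x:[68/3,74/3] y:[27,34] z:[37,41] -> miss, prune
    N10 x:[33,35] y:[22,34] z:[32,49] -> hit [33,34] leaf, test {P0(miss), P6@t=33}
  N8 x:[25,100/3] y:[48,63] z:[47,67] -> miss, prune

Visited [0, 2, 4, 5, 6, 7, 10, 8]. Tests: 8 box, 1 leaf. Nearest: P6.

== RESULT ==
1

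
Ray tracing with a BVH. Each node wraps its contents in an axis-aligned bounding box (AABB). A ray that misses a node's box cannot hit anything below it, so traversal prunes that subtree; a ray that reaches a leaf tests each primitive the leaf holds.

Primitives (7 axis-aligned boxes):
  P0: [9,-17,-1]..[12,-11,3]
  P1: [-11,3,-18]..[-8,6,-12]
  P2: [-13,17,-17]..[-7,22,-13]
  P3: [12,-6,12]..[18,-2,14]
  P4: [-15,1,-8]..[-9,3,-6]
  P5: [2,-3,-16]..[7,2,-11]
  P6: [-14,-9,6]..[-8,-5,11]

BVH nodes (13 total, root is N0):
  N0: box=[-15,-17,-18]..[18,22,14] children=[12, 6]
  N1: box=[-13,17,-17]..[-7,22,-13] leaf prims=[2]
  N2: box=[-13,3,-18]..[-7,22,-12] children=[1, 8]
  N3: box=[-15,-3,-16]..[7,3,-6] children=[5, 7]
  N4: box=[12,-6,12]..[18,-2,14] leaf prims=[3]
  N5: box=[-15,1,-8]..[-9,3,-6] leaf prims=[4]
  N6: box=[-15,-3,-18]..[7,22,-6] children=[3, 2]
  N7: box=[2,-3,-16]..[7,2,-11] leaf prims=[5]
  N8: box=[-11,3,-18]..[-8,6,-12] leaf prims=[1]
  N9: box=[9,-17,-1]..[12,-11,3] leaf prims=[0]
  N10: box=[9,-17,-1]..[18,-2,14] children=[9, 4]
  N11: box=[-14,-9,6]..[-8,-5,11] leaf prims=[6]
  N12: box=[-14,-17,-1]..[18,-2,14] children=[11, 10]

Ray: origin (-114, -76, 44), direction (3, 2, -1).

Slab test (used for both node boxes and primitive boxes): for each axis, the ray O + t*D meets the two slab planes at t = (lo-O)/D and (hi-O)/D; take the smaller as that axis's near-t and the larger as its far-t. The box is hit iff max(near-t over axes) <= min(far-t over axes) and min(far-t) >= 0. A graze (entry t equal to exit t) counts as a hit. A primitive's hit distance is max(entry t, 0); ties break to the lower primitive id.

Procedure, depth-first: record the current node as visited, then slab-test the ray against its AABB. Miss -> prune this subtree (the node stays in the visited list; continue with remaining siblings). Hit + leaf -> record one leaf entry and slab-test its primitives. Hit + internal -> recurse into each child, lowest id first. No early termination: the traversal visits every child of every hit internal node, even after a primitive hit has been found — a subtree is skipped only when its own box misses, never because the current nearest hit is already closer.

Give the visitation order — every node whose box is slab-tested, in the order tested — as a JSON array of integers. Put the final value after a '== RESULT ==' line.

Walk:
N0 x:[33,44] y:[59/2,49] z:[30,62] -> hit [33,44], descend [6, 12]
  N6 x:[33,121/3] y:[73/2,49] z:[50,62] -> miss, prune
  N12 x:[100/3,44] y:[59/2,37] z:[30,45] -> hit [100/3,37], descend [10, 11]
    N10 x:[41,44] y:[59/2,37] z:[30,45] -> miss, prune
    N11 x:[100/3,106/3] y:[67/2,71/2] z:[33,38] -> hit [67/2,106/3] leaf, test {P6@t=67/2}

5 AABB tests over nodes [0, 6, 12, 10, 11]; 1 leaf entered; closest P6.

== RESULT ==
[0, 6, 12, 10, 11]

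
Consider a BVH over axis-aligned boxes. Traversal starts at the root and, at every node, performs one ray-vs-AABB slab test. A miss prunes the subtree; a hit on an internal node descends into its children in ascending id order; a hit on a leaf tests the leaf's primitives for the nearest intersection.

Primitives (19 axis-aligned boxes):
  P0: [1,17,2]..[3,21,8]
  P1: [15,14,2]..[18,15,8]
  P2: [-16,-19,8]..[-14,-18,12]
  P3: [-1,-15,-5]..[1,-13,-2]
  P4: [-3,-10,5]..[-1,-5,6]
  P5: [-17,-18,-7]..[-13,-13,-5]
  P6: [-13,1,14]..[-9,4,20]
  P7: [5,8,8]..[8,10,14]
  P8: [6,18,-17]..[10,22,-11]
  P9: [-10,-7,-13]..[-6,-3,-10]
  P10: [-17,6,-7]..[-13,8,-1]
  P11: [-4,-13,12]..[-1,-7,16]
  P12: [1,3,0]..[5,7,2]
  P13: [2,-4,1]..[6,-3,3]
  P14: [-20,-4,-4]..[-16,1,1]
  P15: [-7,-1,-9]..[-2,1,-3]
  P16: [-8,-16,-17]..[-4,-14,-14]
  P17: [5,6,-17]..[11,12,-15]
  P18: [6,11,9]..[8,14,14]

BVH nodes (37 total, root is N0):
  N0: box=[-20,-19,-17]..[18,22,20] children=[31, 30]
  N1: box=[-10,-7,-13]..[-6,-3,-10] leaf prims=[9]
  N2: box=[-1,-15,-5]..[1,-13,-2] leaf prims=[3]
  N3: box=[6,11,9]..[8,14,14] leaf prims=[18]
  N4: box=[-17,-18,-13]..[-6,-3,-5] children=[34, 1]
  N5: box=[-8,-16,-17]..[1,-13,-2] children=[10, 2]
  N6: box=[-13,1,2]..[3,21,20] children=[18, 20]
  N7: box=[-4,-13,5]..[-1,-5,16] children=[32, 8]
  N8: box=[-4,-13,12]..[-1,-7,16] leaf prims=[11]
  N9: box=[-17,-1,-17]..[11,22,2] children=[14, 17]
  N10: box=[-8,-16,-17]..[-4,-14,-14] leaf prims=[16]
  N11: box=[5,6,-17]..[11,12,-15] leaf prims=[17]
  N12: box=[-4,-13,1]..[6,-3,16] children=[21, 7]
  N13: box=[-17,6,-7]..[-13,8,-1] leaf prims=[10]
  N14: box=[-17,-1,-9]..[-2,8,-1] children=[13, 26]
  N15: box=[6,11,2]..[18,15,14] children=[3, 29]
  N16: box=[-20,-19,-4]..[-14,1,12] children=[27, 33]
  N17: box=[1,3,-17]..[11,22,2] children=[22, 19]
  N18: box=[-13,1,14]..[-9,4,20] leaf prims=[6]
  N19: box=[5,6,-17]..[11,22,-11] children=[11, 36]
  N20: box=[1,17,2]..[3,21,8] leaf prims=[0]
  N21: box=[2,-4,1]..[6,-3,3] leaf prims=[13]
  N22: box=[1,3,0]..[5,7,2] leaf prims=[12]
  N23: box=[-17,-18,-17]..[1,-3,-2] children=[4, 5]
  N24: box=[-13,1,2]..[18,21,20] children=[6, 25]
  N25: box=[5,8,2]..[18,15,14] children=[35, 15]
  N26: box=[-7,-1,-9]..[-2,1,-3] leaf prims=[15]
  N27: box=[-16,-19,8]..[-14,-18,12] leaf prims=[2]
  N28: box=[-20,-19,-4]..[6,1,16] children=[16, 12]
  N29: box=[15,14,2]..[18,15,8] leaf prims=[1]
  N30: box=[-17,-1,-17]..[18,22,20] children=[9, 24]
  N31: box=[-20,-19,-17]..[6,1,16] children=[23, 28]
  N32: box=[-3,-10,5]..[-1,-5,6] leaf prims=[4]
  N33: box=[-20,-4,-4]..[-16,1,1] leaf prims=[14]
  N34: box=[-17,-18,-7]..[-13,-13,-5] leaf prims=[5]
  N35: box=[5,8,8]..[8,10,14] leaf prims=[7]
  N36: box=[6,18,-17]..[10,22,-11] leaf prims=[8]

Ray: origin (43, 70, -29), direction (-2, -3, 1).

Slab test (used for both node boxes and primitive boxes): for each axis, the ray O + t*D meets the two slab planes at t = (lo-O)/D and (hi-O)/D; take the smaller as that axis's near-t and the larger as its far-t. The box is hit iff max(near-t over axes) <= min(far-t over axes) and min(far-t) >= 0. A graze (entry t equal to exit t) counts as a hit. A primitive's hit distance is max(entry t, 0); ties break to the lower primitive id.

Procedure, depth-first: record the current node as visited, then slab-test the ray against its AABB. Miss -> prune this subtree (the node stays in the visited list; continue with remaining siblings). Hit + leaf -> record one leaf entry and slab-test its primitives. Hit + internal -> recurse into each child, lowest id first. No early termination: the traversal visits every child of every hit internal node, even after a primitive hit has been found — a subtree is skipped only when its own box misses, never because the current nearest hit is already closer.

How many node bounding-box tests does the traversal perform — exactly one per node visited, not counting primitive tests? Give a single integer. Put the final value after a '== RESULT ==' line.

Walk:
N0 x:[25/2,63/2] y:[16,89/3] z:[12,49] -> hit [16,89/3], descend [30, 31]
  N30 x:[25/2,30] y:[16,71/3] z:[12,49] -> hit [16,71/3], descend [9, 24]
    N9 x:[16,30] y:[16,71/3] z:[12,31] -> hit [16,71/3], descend [14, 17]
      N14 x:[45/2,30] y:[62/3,71/3] z:[20,28] -> hit [45/2,71/3], descend [13, 26]
        N13 x:[28,30] y:[62/3,64/3] z:[22,28] -> miss, prune
        N26 x:[45/2,25] y:[23,71/3] z:[20,26] -> hit [23,71/3] leaf, test {P15@t=23}
      N17 x:[16,21] y:[16,67/3] z:[12,31] -> hit [16,21], descend [19, 22]
        N19 x:[16,19] y:[16,64/3] z:[12,18] -> hit [16,18], descend [11, 36]
          N11 x:[16,19] y:[58/3,64/3] z:[12,14] -> miss, prune
          N36 x:[33/2,37/2] y:[16,52/3] z:[12,18] -> hit [33/2,52/3] leaf, test {P8@t=33/2}
        N22 x:[19,21] y:[21,67/3] z:[29,31] -> miss, prune
    N24 x:[25/2,28] y:[49/3,23] z:[31,49] -> miss, prune
  N31 x:[37/2,63/2] y:[23,89/3] z:[12,45] -> hit [23,89/3], descend [23, 28]
    N23 x:[21,30] y:[73/3,88/3] z:[12,27] -> hit [73/3,27], descend [4, 5]
      N4 x:[49/2,30] y:[73/3,88/3] z:[16,24] -> miss, prune
      N5 x:[21,51/2] y:[83/3,86/3] z:[12,27] -> miss, prune
    N28 x:[37/2,63/2] y:[23,89/3] z:[25,45] -> hit [25,89/3], descend [12, 16]
      N12 x:[37/2,47/2] y:[73/3,83/3] z:[30,45] -> miss, prune
      N16 x:[57/2,63/2] y:[23,89/3] z:[25,41] -> hit [57/2,89/3], descend [27, 33]
        N27 x:[57/2,59/2] y:[88/3,89/3] z:[37,41] -> miss, prune
        N33 x:[59/2,63/2] y:[23,74/3] z:[25,30] -> miss, prune

21 AABB tests over nodes [0, 30, 9, 14, 13, 26, 17, 19, 11, 36, 22, 24, 31, 23, 4, 5, 28, 12, 16, 27, 33]; 2 leaves entered; closest P8.

== RESULT ==
21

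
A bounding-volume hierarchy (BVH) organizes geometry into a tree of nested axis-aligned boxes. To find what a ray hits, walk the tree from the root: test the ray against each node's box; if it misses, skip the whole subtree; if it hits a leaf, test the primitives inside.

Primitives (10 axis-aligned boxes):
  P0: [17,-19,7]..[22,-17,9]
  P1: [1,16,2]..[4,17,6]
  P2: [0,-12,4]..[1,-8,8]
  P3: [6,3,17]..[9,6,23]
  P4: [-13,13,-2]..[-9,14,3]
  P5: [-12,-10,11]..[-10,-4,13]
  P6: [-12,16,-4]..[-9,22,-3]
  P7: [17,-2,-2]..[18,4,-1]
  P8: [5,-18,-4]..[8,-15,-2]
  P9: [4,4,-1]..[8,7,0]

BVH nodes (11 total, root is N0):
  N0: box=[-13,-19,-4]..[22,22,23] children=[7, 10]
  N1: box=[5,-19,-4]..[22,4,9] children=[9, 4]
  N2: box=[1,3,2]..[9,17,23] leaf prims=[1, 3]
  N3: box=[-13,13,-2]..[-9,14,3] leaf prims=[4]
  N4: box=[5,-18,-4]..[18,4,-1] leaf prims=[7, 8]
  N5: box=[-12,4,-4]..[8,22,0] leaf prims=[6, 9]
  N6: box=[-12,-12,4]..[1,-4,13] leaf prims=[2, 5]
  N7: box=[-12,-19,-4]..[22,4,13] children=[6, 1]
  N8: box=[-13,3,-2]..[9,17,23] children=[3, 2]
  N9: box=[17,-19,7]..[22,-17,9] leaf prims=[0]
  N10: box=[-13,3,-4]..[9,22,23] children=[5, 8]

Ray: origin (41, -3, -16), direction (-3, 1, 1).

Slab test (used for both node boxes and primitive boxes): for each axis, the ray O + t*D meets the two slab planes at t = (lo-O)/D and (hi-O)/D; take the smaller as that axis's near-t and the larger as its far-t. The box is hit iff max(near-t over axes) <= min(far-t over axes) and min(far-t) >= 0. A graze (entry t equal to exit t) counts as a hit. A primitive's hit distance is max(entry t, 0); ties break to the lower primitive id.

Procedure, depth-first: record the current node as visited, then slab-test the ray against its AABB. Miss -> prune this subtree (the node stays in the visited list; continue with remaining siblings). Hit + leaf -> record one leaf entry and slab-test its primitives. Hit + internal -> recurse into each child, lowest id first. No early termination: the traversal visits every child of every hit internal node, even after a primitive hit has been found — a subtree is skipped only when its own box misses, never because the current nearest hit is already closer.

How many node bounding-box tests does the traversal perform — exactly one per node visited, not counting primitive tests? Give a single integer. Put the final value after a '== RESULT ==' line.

Walk:
N0 x:[19/3,18] y:[-16,25] z:[12,39] -> hit [12,18], descend [7, 10]
  N7 x:[19/3,53/3] y:[-16,7] z:[12,29] -> miss, prune
  N10 x:[32/3,18] y:[6,25] z:[12,39] -> hit [12,18], descend [5, 8]
    N5 x:[11,53/3] y:[7,25] z:[12,16] -> hit [12,16] leaf, test {P6(miss), P9(miss)}
    N8 x:[32/3,18] y:[6,20] z:[14,39] -> hit [14,18], descend [2, 3]
      N2 x:[32/3,40/3] y:[6,20] z:[18,39] -> miss, prune
      N3 x:[50/3,18] y:[16,17] z:[14,19] -> hit [50/3,17] leaf, test {P4@t=50/3}

order=[0, 7, 10, 5, 8, 2, 3]  |boxes|=7  |leaves|=2  hit=P4

== RESULT ==
7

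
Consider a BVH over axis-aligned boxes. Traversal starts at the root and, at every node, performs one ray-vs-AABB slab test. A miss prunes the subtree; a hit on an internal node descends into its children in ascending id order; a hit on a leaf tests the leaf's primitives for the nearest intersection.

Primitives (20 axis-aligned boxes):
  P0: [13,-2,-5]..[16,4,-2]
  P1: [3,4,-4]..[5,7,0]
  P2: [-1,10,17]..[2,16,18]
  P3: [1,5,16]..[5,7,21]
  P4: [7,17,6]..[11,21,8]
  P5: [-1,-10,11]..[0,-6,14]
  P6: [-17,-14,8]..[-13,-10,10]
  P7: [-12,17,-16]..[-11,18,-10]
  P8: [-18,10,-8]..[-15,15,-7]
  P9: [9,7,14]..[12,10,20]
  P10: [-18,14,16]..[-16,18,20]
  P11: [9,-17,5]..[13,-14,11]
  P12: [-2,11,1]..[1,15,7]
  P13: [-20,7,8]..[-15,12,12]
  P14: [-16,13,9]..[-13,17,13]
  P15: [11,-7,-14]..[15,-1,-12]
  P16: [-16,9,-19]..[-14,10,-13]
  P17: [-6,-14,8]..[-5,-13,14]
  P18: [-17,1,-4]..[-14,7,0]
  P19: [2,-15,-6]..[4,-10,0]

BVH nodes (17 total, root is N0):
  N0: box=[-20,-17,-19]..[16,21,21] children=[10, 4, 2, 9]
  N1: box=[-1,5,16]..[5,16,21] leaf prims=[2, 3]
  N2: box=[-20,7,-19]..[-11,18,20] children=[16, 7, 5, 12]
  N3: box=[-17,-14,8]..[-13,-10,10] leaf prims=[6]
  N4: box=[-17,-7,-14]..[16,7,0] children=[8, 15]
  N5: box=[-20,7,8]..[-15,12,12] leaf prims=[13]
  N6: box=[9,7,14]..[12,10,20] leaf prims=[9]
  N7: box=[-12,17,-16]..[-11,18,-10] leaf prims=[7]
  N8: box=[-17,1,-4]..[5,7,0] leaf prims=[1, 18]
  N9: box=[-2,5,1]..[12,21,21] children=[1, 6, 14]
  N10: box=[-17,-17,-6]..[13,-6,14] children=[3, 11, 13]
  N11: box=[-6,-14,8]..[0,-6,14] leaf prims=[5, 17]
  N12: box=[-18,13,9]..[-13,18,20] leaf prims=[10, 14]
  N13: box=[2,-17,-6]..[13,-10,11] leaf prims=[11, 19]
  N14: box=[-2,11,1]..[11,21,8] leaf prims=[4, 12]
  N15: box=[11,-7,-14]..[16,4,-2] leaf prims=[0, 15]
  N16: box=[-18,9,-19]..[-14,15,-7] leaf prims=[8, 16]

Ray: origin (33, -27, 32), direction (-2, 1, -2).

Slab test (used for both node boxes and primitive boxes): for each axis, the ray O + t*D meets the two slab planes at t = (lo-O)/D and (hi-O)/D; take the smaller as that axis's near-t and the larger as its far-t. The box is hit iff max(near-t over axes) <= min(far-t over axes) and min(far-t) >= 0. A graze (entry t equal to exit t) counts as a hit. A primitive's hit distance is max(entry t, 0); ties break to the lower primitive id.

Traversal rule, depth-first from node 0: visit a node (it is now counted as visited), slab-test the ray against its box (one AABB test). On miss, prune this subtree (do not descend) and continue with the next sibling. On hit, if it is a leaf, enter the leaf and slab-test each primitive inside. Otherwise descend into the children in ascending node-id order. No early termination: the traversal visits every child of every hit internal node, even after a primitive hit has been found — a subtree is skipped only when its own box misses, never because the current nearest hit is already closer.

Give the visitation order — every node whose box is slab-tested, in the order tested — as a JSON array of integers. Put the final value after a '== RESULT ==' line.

Traverse from the root:
N0 x:[17/2,53/2] y:[10,48] z:[11/2,51/2] -> hit [10,51/2], descend [2, 4, 9, 10]
  N2 x:[22,53/2] y:[34,45] z:[6,51/2] -> miss, prune
  N4 x:[17/2,25] y:[20,34] z:[16,23] -> hit [20,23], descend [8, 15]
    N8 x:[14,25] y:[28,34] z:[16,18] -> miss, prune
    N15 x:[17/2,11] y:[20,31] z:[17,23] -> miss, prune
  N9 x:[21/2,35/2] y:[32,48] z:[11/2,31/2] -> miss, prune
  N10 x:[10,25] y:[10,21] z:[9,19] -> hit [10,19], descend [3, 11, 13]
    N3 x:[23,25] y:[13,17] z:[11,12] -> miss, prune
    N11 x:[33/2,39/2] y:[13,21] z:[9,12] -> miss, prune
    N13 x:[10,31/2] y:[10,17] z:[21/2,19] -> hit [21/2,31/2] leaf, test {P11@t=21/2, P19(miss)}

order=[0, 2, 4, 8, 15, 9, 10, 3, 11, 13]  |boxes|=10  |leaves|=1  hit=P11

== RESULT ==
[0, 2, 4, 8, 15, 9, 10, 3, 11, 13]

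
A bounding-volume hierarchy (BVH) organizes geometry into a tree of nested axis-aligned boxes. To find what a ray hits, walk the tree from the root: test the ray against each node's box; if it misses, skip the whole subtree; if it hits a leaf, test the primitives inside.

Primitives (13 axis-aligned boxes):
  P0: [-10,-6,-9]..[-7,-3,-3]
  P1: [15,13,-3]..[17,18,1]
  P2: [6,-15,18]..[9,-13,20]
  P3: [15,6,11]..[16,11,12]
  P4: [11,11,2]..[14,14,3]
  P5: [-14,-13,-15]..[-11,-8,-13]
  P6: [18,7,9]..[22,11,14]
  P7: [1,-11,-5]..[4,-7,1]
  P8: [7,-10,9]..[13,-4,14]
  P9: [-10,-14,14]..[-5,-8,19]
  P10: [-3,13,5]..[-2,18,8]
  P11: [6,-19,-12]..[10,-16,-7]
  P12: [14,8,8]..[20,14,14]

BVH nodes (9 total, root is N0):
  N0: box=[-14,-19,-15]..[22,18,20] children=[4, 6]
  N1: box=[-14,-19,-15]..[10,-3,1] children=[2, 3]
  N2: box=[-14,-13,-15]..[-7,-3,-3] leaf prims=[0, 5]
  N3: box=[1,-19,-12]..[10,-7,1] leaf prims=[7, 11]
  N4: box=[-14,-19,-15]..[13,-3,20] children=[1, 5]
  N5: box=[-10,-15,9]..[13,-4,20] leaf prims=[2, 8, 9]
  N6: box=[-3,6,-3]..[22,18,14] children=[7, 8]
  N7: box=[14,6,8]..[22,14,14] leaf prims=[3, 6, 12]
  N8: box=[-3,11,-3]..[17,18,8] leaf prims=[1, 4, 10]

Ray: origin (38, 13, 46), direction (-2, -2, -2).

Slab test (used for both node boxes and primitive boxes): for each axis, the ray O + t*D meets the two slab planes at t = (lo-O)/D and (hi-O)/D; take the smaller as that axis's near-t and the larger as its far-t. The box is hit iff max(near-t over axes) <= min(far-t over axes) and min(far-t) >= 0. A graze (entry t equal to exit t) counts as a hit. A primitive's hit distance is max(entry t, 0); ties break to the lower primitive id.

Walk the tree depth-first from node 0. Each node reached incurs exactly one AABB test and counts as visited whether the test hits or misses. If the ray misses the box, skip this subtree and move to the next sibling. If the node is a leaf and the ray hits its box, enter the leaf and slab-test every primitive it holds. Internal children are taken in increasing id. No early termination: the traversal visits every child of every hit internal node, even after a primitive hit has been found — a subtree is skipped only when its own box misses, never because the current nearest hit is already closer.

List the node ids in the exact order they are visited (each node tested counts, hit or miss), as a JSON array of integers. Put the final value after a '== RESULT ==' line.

Trace the traversal:
N0 x:[8,26] y:[-5/2,16] z:[13,61/2] -> hit [13,16], descend [4, 6]
  N4 x:[25/2,26] y:[8,16] z:[13,61/2] -> hit [13,16], descend [1, 5]
    N1 x:[14,26] y:[8,16] z:[45/2,61/2] -> miss, prune
    N5 x:[25/2,24] y:[17/2,14] z:[13,37/2] -> hit [13,14] leaf, test {P2(miss), P8(miss), P9(miss)}
  N6 x:[8,41/2] y:[-5/2,7/2] z:[16,49/2] -> miss, prune

Visited [0, 4, 1, 5, 6]. Tests: 5 box, 1 leaf. Nearest: miss.

== RESULT ==
[0, 4, 1, 5, 6]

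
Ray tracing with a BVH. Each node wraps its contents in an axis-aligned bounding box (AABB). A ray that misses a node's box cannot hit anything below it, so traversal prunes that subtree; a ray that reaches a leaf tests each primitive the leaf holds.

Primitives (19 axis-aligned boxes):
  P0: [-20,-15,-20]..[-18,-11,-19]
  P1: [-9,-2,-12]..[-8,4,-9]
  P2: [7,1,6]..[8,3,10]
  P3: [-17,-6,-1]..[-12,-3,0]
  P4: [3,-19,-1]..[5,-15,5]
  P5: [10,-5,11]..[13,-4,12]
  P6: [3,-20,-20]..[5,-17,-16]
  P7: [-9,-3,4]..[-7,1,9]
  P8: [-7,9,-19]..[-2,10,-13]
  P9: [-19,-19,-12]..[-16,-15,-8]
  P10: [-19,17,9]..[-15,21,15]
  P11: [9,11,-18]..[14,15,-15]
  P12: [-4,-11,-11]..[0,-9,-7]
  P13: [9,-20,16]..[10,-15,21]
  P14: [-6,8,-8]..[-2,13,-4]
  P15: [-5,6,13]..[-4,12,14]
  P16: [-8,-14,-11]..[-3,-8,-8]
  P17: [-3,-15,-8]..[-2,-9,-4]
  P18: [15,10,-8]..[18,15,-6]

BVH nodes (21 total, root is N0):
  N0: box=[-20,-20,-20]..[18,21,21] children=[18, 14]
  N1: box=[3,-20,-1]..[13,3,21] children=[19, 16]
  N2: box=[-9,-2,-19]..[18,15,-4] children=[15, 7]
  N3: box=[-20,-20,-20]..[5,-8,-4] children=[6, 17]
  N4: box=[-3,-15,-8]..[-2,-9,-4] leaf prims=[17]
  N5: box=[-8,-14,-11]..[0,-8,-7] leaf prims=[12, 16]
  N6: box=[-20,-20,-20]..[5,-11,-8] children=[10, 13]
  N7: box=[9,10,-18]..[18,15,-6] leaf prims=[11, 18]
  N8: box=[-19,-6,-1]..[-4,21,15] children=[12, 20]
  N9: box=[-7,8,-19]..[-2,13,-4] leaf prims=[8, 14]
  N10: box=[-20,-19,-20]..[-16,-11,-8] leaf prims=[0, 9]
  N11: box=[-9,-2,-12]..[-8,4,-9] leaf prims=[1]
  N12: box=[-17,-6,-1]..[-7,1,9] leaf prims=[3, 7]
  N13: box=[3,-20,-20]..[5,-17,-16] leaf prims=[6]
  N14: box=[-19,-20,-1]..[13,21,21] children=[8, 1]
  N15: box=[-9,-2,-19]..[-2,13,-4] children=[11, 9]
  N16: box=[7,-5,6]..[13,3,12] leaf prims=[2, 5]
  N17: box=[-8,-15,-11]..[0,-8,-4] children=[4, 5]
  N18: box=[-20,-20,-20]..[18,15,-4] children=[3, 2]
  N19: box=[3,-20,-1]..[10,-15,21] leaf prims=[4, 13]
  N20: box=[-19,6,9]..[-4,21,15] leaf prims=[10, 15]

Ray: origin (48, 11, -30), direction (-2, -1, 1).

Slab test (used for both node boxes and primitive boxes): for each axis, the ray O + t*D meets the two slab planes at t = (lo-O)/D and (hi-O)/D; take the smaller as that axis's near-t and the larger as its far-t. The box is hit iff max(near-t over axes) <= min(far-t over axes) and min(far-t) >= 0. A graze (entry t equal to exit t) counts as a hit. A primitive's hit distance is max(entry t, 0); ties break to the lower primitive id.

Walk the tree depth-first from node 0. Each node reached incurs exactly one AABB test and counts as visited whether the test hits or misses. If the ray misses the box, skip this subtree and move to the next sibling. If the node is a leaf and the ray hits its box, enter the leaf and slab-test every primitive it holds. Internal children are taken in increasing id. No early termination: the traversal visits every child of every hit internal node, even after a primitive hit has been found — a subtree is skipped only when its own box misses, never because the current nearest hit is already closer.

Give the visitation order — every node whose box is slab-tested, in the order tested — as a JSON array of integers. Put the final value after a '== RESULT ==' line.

Trace the traversal:
N0 x:[15,34] y:[-10,31] z:[10,51] -> hit [15,31], descend [14, 18]
  N14 x:[35/2,67/2] y:[-10,31] z:[29,51] -> hit [29,31], descend [1, 8]
    N1 x:[35/2,45/2] y:[8,31] z:[29,51] -> miss, prune
    N8 x:[26,67/2] y:[-10,17] z:[29,45] -> miss, prune
  N18 x:[15,34] y:[-4,31] z:[10,26] -> hit [15,26], descend [2, 3]
    N2 x:[15,57/2] y:[-4,13] z:[11,26] -> miss, prune
    N3 x:[43/2,34] y:[19,31] z:[10,26] -> hit [43/2,26], descend [6, 17]
      N6 x:[43/2,34] y:[22,31] z:[10,22] -> hit [22,22], descend [10, 13]
        N10 x:[32,34] y:[22,30] z:[10,22] -> miss, prune
        N13 x:[43/2,45/2] y:[28,31] z:[10,14] -> miss, prune
      N17 x:[24,28] y:[19,26] z:[19,26] -> hit [24,26], descend [4, 5]
        N4 x:[25,51/2] y:[20,26] z:[22,26] -> hit [25,51/2] leaf, test {P17@t=25}
        N5 x:[24,28] y:[19,25] z:[19,23] -> miss, prune

13 AABB tests over nodes [0, 14, 1, 8, 18, 2, 3, 6, 10, 13, 17, 4, 5]; 1 leaf entered; closest P17.

== RESULT ==
[0, 14, 1, 8, 18, 2, 3, 6, 10, 13, 17, 4, 5]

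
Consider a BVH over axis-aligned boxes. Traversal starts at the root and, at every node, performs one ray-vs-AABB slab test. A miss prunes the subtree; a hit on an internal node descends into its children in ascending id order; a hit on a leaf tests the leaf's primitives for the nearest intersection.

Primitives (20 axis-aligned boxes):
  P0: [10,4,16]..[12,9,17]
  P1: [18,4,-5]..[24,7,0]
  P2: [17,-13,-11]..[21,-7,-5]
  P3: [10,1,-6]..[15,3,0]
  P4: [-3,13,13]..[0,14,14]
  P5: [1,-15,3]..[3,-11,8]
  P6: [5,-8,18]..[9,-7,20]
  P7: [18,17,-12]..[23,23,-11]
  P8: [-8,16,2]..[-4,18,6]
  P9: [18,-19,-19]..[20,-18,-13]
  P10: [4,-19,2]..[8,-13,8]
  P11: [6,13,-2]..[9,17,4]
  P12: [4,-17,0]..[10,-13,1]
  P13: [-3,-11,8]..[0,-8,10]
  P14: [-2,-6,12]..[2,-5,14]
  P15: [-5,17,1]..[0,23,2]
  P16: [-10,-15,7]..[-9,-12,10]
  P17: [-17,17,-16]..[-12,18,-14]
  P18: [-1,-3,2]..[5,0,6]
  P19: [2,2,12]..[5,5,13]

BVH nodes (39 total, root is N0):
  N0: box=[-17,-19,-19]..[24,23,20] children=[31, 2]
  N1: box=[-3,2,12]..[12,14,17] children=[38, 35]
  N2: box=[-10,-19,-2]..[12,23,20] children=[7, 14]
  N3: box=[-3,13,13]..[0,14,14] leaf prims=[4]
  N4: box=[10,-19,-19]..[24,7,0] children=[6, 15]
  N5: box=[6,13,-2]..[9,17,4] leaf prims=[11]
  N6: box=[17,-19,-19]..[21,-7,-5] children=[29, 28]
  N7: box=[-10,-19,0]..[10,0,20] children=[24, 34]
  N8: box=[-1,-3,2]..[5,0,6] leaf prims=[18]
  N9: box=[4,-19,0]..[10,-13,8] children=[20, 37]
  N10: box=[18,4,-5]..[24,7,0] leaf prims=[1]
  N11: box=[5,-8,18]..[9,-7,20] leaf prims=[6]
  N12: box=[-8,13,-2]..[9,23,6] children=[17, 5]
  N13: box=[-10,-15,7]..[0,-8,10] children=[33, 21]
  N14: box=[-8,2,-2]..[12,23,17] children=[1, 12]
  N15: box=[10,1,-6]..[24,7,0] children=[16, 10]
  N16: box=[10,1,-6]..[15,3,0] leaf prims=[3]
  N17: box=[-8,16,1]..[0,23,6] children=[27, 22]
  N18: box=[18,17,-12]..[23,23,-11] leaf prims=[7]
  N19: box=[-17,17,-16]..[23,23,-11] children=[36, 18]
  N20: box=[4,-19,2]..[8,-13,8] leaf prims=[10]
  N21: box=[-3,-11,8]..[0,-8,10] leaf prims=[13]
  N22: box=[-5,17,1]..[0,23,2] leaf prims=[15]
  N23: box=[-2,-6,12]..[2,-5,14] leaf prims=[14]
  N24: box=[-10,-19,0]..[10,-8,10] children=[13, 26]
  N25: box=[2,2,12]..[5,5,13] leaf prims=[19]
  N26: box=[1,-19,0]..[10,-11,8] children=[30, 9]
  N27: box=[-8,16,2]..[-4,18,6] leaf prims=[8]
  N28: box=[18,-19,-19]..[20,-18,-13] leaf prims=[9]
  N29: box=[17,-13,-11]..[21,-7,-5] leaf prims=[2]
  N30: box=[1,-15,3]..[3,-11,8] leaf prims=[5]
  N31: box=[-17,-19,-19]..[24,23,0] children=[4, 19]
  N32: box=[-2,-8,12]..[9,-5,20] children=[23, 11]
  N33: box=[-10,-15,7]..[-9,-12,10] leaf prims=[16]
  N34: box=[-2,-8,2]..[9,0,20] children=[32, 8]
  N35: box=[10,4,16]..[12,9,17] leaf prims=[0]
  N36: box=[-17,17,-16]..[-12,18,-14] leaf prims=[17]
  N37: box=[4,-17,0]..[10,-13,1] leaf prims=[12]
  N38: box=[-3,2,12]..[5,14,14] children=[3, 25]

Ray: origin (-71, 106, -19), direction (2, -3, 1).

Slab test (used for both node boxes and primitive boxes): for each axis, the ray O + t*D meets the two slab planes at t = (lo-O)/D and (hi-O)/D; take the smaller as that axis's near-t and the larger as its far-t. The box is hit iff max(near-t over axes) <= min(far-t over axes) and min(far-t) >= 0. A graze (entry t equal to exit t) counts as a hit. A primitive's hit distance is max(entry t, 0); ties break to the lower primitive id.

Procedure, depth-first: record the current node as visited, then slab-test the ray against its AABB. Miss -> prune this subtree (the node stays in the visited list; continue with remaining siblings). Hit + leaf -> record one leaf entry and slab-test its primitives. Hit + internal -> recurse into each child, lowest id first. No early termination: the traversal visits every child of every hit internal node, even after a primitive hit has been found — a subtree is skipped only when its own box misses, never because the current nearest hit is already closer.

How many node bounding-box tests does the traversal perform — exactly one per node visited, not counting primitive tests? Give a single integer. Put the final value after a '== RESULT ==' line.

Trace the traversal:
N0 x:[27,95/2] y:[83/3,125/3] z:[0,39] -> hit [83/3,39], descend [2, 31]
  N2 x:[61/2,83/2] y:[83/3,125/3] z:[17,39] -> hit [61/2,39], descend [7, 14]
    N7 x:[61/2,81/2] y:[106/3,125/3] z:[19,39] -> hit [106/3,39], descend [24, 34]
      N24 x:[61/2,81/2] y:[38,125/3] z:[19,29] -> miss, prune
      N34 x:[69/2,40] y:[106/3,38] z:[21,39] -> hit [106/3,38], descend [8, 32]
        N8 x:[35,38] y:[106/3,109/3] z:[21,25] -> miss, prune
        N32 x:[69/2,40] y:[37,38] z:[31,39] -> hit [37,38], descend [11, 23]
          N11 x:[38,40] y:[113/3,38] z:[37,39] -> hit [38,38] leaf, test {P6@t=38}
          N23 x:[69/2,73/2] y:[37,112/3] z:[31,33] -> miss, prune
    N14 x:[63/2,83/2] y:[83/3,104/3] z:[17,36] -> hit [63/2,104/3], descend [1, 12]
      N1 x:[34,83/2] y:[92/3,104/3] z:[31,36] -> hit [34,104/3], descend [35, 38]
        N35 x:[81/2,83/2] y:[97/3,34] z:[35,36] -> miss, prune
        N38 x:[34,38] y:[92/3,104/3] z:[31,33] -> miss, prune
      N12 x:[63/2,40] y:[83/3,31] z:[17,25] -> miss, prune
  N31 x:[27,95/2] y:[83/3,125/3] z:[0,19] -> miss, prune

Summary -> nodes [0, 2, 7, 24, 34, 8, 32, 11, 23, 14, 1, 35, 38, 12, 31]; box-tests=15; leaf-entries=1; first=P6

== RESULT ==
15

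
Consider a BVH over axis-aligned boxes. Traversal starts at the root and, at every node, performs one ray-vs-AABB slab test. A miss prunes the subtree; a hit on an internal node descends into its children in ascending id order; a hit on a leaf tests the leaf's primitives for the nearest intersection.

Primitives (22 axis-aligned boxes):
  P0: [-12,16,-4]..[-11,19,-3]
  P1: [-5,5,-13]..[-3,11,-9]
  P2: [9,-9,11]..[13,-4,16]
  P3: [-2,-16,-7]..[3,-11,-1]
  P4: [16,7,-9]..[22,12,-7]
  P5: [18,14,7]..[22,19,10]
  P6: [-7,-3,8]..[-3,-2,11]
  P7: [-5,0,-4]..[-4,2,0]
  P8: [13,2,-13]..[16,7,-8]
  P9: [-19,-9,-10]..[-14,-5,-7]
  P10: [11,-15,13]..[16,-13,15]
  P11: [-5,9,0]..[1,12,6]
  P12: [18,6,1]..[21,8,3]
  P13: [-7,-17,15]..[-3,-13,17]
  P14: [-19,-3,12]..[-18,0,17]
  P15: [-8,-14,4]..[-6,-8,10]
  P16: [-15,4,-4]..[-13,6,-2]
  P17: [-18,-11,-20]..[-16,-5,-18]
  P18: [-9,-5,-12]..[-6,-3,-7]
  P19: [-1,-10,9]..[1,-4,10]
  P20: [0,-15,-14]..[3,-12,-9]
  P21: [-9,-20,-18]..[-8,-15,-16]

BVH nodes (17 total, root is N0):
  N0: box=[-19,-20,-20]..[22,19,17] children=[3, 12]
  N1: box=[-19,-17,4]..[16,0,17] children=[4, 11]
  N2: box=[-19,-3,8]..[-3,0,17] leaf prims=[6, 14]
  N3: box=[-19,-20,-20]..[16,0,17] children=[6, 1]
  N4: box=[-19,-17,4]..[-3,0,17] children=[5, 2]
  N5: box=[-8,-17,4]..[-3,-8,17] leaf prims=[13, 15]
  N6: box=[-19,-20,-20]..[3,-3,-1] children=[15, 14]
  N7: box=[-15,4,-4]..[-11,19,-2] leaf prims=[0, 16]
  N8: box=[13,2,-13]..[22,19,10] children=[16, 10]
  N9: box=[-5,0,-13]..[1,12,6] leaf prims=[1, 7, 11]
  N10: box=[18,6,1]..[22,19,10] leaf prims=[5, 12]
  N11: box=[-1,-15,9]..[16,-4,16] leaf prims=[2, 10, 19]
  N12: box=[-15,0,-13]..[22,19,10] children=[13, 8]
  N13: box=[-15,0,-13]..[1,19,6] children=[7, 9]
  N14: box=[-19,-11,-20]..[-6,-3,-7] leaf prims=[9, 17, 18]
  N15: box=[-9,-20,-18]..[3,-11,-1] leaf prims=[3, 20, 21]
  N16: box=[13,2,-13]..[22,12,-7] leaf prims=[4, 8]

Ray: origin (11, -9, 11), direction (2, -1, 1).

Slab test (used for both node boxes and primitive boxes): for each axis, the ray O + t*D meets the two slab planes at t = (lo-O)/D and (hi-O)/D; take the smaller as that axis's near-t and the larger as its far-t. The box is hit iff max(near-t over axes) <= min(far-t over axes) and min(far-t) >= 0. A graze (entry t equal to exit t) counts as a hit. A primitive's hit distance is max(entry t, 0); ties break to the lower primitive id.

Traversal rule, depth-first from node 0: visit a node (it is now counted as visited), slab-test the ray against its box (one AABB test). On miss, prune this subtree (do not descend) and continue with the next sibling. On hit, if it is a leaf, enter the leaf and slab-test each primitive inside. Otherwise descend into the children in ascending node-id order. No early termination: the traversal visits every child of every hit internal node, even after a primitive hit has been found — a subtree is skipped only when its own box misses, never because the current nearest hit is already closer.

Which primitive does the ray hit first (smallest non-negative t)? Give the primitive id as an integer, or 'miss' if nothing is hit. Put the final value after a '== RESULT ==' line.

Traverse from the root:
N0 x:[-15,11/2] y:[-28,11] z:[-31,6] -> hit [-15,11/2], descend [3, 12]
  N3 x:[-15,5/2] y:[-9,11] z:[-31,6] -> hit [-9,5/2], descend [1, 6]
    N1 x:[-15,5/2] y:[-9,8] z:[-7,6] -> hit [-7,5/2], descend [4, 11]
      N4 x:[-15,-7] y:[-9,8] z:[-7,6] -> miss, prune
      N11 x:[-6,5/2] y:[-5,6] z:[-2,5] -> hit [-2,5/2] leaf, test {P2@t=0, P10(miss), P19(miss)}
    N6 x:[-15,-4] y:[-6,11] z:[-31,-12] -> miss, prune
  N12 x:[-13,11/2] y:[-28,-9] z:[-24,-1] -> miss, prune

Visited [0, 3, 1, 4, 11, 6, 12]. Tests: 7 box, 1 leaf. Nearest: P2.

== RESULT ==
2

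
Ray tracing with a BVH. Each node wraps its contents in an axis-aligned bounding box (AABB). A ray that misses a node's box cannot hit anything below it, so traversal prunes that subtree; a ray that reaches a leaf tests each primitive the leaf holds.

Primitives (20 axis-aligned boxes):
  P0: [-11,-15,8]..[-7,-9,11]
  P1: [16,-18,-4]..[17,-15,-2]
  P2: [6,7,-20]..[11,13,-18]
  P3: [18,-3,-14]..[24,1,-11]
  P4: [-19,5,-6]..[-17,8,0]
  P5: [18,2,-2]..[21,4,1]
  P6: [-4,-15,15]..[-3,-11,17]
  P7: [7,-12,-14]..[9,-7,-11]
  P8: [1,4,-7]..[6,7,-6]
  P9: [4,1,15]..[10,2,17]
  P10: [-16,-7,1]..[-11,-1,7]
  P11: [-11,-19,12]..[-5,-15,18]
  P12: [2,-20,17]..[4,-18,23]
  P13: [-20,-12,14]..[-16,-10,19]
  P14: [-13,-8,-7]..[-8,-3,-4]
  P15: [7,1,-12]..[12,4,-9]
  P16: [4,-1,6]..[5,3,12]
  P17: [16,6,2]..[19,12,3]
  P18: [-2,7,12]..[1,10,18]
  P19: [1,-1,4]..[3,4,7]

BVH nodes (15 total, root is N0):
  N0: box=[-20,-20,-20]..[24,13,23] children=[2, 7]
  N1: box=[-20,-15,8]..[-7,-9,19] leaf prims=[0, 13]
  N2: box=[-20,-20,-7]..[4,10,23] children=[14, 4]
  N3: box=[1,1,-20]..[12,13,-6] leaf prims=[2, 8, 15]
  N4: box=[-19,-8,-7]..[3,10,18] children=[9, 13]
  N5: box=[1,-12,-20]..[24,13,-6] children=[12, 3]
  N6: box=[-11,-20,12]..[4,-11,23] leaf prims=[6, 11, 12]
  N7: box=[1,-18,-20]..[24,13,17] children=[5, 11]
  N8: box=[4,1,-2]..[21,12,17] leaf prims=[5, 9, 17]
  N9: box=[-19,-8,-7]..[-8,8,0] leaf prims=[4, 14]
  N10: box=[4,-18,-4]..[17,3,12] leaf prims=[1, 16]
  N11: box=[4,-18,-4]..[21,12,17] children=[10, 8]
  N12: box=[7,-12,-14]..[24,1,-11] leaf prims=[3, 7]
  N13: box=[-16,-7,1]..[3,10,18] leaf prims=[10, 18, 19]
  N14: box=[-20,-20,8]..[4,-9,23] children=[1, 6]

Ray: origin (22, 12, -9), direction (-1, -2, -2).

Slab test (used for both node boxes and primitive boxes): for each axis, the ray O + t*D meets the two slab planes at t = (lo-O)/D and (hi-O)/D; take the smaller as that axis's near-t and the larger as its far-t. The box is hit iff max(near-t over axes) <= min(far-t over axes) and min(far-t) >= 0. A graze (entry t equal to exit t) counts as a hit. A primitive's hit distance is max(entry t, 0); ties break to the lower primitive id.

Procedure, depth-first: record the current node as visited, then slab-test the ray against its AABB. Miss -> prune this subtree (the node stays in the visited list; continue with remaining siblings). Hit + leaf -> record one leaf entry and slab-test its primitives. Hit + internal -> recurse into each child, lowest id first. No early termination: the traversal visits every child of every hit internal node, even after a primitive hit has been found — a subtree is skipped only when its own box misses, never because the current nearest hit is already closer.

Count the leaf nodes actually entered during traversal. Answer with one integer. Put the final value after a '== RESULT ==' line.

Trace the traversal:
N0 x:[-2,42] y:[-1/2,16] z:[-16,11/2] -> hit [-1/2,11/2], descend [2, 7]
  N2 x:[18,42] y:[1,16] z:[-16,-1] -> miss, prune
  N7 x:[-2,21] y:[-1/2,15] z:[-13,11/2] -> hit [-1/2,11/2], descend [5, 11]
    N5 x:[-2,21] y:[-1/2,12] z:[-3/2,11/2] -> hit [-1/2,11/2], descend [3, 12]
      N3 x:[10,21] y:[-1/2,11/2] z:[-3/2,11/2] -> miss, prune
      N12 x:[-2,15] y:[11/2,12] z:[1,5/2] -> miss, prune
    N11 x:[1,18] y:[0,15] z:[-13,-5/2] -> miss, prune

order=[0, 2, 7, 5, 3, 12, 11]  |boxes|=7  |leaves|=0  hit=miss

== RESULT ==
0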